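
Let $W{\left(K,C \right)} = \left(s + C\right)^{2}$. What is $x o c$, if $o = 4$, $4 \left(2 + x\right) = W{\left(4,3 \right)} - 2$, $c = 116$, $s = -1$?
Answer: $-696$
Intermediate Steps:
$W{\left(K,C \right)} = \left(-1 + C\right)^{2}$
$x = - \frac{3}{2}$ ($x = -2 + \frac{\left(-1 + 3\right)^{2} - 2}{4} = -2 + \frac{2^{2} - 2}{4} = -2 + \frac{4 - 2}{4} = -2 + \frac{1}{4} \cdot 2 = -2 + \frac{1}{2} = - \frac{3}{2} \approx -1.5$)
$x o c = \left(- \frac{3}{2}\right) 4 \cdot 116 = \left(-6\right) 116 = -696$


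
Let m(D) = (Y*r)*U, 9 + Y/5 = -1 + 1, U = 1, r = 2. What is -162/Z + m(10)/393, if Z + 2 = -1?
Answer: 7044/131 ≈ 53.771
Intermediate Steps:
Z = -3 (Z = -2 - 1 = -3)
Y = -45 (Y = -45 + 5*(-1 + 1) = -45 + 5*0 = -45 + 0 = -45)
m(D) = -90 (m(D) = -45*2*1 = -90*1 = -90)
-162/Z + m(10)/393 = -162/(-3) - 90/393 = -162*(-⅓) - 90*1/393 = 54 - 30/131 = 7044/131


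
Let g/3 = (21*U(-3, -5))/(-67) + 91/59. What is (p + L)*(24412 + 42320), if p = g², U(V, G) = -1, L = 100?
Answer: 2038785072144/233227 ≈ 8.7416e+6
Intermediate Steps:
g = 22008/3953 (g = 3*((21*(-1))/(-67) + 91/59) = 3*(-21*(-1/67) + 91*(1/59)) = 3*(21/67 + 91/59) = 3*(7336/3953) = 22008/3953 ≈ 5.5674)
p = 484352064/15626209 (p = (22008/3953)² = 484352064/15626209 ≈ 30.996)
(p + L)*(24412 + 42320) = (484352064/15626209 + 100)*(24412 + 42320) = (2046972964/15626209)*66732 = 2038785072144/233227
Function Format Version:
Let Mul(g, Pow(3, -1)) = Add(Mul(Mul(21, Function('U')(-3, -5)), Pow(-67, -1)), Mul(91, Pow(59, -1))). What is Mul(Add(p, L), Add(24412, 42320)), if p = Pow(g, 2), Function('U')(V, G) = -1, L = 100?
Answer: Rational(2038785072144, 233227) ≈ 8.7416e+6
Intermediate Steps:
g = Rational(22008, 3953) (g = Mul(3, Add(Mul(Mul(21, -1), Pow(-67, -1)), Mul(91, Pow(59, -1)))) = Mul(3, Add(Mul(-21, Rational(-1, 67)), Mul(91, Rational(1, 59)))) = Mul(3, Add(Rational(21, 67), Rational(91, 59))) = Mul(3, Rational(7336, 3953)) = Rational(22008, 3953) ≈ 5.5674)
p = Rational(484352064, 15626209) (p = Pow(Rational(22008, 3953), 2) = Rational(484352064, 15626209) ≈ 30.996)
Mul(Add(p, L), Add(24412, 42320)) = Mul(Add(Rational(484352064, 15626209), 100), Add(24412, 42320)) = Mul(Rational(2046972964, 15626209), 66732) = Rational(2038785072144, 233227)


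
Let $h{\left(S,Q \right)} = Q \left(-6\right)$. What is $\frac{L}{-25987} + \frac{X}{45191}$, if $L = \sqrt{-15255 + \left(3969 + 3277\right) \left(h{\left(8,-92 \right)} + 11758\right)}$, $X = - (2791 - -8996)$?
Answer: $- \frac{11787}{45191} - \frac{\sqrt{89183005}}{25987} \approx -0.62423$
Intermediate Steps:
$h{\left(S,Q \right)} = - 6 Q$
$X = -11787$ ($X = - (2791 + 8996) = \left(-1\right) 11787 = -11787$)
$L = \sqrt{89183005}$ ($L = \sqrt{-15255 + \left(3969 + 3277\right) \left(\left(-6\right) \left(-92\right) + 11758\right)} = \sqrt{-15255 + 7246 \left(552 + 11758\right)} = \sqrt{-15255 + 7246 \cdot 12310} = \sqrt{-15255 + 89198260} = \sqrt{89183005} \approx 9443.7$)
$\frac{L}{-25987} + \frac{X}{45191} = \frac{\sqrt{89183005}}{-25987} - \frac{11787}{45191} = \sqrt{89183005} \left(- \frac{1}{25987}\right) - \frac{11787}{45191} = - \frac{\sqrt{89183005}}{25987} - \frac{11787}{45191} = - \frac{11787}{45191} - \frac{\sqrt{89183005}}{25987}$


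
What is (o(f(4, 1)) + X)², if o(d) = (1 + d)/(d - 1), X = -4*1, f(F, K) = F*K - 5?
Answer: 16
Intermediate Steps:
f(F, K) = -5 + F*K
X = -4
o(d) = (1 + d)/(-1 + d)
(o(f(4, 1)) + X)² = ((1 + (-5 + 4*1))/(-1 + (-5 + 4*1)) - 4)² = ((1 + (-5 + 4))/(-1 + (-5 + 4)) - 4)² = ((1 - 1)/(-1 - 1) - 4)² = (0/(-2) - 4)² = (-½*0 - 4)² = (0 - 4)² = (-4)² = 16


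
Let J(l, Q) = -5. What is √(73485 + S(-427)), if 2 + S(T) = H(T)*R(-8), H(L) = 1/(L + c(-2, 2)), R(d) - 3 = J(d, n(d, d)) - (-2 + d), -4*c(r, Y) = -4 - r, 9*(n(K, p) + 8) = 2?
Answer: √53466878499/853 ≈ 271.08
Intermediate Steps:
n(K, p) = -70/9 (n(K, p) = -8 + (⅑)*2 = -8 + 2/9 = -70/9)
c(r, Y) = 1 + r/4 (c(r, Y) = -(-4 - r)/4 = 1 + r/4)
R(d) = -d (R(d) = 3 + (-5 - (-2 + d)) = 3 + (-5 + (2 - d)) = 3 + (-3 - d) = -d)
H(L) = 1/(½ + L) (H(L) = 1/(L + (1 + (¼)*(-2))) = 1/(L + (1 - ½)) = 1/(L + ½) = 1/(½ + L))
S(T) = -2 + 16/(1 + 2*T) (S(T) = -2 + (2/(1 + 2*T))*(-1*(-8)) = -2 + (2/(1 + 2*T))*8 = -2 + 16/(1 + 2*T))
√(73485 + S(-427)) = √(73485 + 2*(7 - 2*(-427))/(1 + 2*(-427))) = √(73485 + 2*(7 + 854)/(1 - 854)) = √(73485 + 2*861/(-853)) = √(73485 + 2*(-1/853)*861) = √(73485 - 1722/853) = √(62680983/853) = √53466878499/853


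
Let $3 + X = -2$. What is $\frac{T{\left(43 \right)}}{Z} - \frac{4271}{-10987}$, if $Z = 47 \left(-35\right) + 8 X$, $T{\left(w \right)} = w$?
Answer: $\frac{6724194}{18513095} \approx 0.36321$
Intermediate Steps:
$X = -5$ ($X = -3 - 2 = -5$)
$Z = -1685$ ($Z = 47 \left(-35\right) + 8 \left(-5\right) = -1645 - 40 = -1685$)
$\frac{T{\left(43 \right)}}{Z} - \frac{4271}{-10987} = \frac{43}{-1685} - \frac{4271}{-10987} = 43 \left(- \frac{1}{1685}\right) - - \frac{4271}{10987} = - \frac{43}{1685} + \frac{4271}{10987} = \frac{6724194}{18513095}$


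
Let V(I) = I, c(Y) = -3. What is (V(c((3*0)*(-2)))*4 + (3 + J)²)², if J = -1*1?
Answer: 64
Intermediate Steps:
J = -1
(V(c((3*0)*(-2)))*4 + (3 + J)²)² = (-3*4 + (3 - 1)²)² = (-12 + 2²)² = (-12 + 4)² = (-8)² = 64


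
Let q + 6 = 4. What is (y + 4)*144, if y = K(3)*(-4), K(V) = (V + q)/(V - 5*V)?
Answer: 624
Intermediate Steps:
q = -2 (q = -6 + 4 = -2)
K(V) = -(-2 + V)/(4*V) (K(V) = (V - 2)/(V - 5*V) = (-2 + V)/((-4*V)) = (-2 + V)*(-1/(4*V)) = -(-2 + V)/(4*V))
y = ⅓ (y = ((¼)*(2 - 1*3)/3)*(-4) = ((¼)*(⅓)*(2 - 3))*(-4) = ((¼)*(⅓)*(-1))*(-4) = -1/12*(-4) = ⅓ ≈ 0.33333)
(y + 4)*144 = (⅓ + 4)*144 = (13/3)*144 = 624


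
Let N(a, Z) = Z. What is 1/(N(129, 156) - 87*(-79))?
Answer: 1/7029 ≈ 0.00014227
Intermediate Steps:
1/(N(129, 156) - 87*(-79)) = 1/(156 - 87*(-79)) = 1/(156 + 6873) = 1/7029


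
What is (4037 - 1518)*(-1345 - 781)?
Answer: -5355394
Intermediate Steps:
(4037 - 1518)*(-1345 - 781) = 2519*(-2126) = -5355394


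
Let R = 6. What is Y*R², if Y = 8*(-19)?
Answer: -5472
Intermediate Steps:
Y = -152
Y*R² = -152*6² = -152*36 = -5472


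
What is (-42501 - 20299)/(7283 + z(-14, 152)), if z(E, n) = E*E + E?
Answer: -12560/1493 ≈ -8.4126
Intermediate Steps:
z(E, n) = E + E² (z(E, n) = E² + E = E + E²)
(-42501 - 20299)/(7283 + z(-14, 152)) = (-42501 - 20299)/(7283 - 14*(1 - 14)) = -62800/(7283 - 14*(-13)) = -62800/(7283 + 182) = -62800/7465 = -62800*1/7465 = -12560/1493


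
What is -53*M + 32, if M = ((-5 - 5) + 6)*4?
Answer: 880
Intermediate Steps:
M = -16 (M = (-10 + 6)*4 = -4*4 = -16)
-53*M + 32 = -53*(-16) + 32 = 848 + 32 = 880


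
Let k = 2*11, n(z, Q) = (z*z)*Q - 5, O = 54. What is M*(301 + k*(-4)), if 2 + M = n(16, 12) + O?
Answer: 664347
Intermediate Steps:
n(z, Q) = -5 + Q*z**2 (n(z, Q) = z**2*Q - 5 = Q*z**2 - 5 = -5 + Q*z**2)
M = 3119 (M = -2 + ((-5 + 12*16**2) + 54) = -2 + ((-5 + 12*256) + 54) = -2 + ((-5 + 3072) + 54) = -2 + (3067 + 54) = -2 + 3121 = 3119)
k = 22
M*(301 + k*(-4)) = 3119*(301 + 22*(-4)) = 3119*(301 - 88) = 3119*213 = 664347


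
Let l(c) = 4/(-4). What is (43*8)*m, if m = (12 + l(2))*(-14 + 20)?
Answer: 22704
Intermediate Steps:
l(c) = -1 (l(c) = 4*(-1/4) = -1)
m = 66 (m = (12 - 1)*(-14 + 20) = 11*6 = 66)
(43*8)*m = (43*8)*66 = 344*66 = 22704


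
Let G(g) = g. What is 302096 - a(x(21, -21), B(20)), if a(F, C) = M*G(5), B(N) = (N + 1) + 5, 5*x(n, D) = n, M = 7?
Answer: 302061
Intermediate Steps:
x(n, D) = n/5
B(N) = 6 + N (B(N) = (1 + N) + 5 = 6 + N)
a(F, C) = 35 (a(F, C) = 7*5 = 35)
302096 - a(x(21, -21), B(20)) = 302096 - 1*35 = 302096 - 35 = 302061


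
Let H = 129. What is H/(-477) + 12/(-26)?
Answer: -1513/2067 ≈ -0.73198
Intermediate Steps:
H/(-477) + 12/(-26) = 129/(-477) + 12/(-26) = 129*(-1/477) + 12*(-1/26) = -43/159 - 6/13 = -1513/2067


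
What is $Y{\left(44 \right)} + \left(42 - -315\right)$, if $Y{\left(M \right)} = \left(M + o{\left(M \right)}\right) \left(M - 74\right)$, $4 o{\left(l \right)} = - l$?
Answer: $-633$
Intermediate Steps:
$o{\left(l \right)} = - \frac{l}{4}$ ($o{\left(l \right)} = \frac{\left(-1\right) l}{4} = - \frac{l}{4}$)
$Y{\left(M \right)} = \frac{3 M \left(-74 + M\right)}{4}$ ($Y{\left(M \right)} = \left(M - \frac{M}{4}\right) \left(M - 74\right) = \frac{3 M}{4} \left(-74 + M\right) = \frac{3 M \left(-74 + M\right)}{4}$)
$Y{\left(44 \right)} + \left(42 - -315\right) = \frac{3}{4} \cdot 44 \left(-74 + 44\right) + \left(42 - -315\right) = \frac{3}{4} \cdot 44 \left(-30\right) + \left(42 + 315\right) = -990 + 357 = -633$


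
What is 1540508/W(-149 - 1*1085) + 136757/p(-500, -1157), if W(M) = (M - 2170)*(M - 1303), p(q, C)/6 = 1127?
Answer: 12950470171/634742178 ≈ 20.403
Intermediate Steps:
p(q, C) = 6762 (p(q, C) = 6*1127 = 6762)
W(M) = (-2170 + M)*(-1303 + M)
1540508/W(-149 - 1*1085) + 136757/p(-500, -1157) = 1540508/(2827510 + (-149 - 1*1085)² - 3473*(-149 - 1*1085)) + 136757/6762 = 1540508/(2827510 + (-149 - 1085)² - 3473*(-149 - 1085)) + 136757*(1/6762) = 1540508/(2827510 + (-1234)² - 3473*(-1234)) + 136757/6762 = 1540508/(2827510 + 1522756 + 4285682) + 136757/6762 = 1540508/8635948 + 136757/6762 = 1540508*(1/8635948) + 136757/6762 = 385127/2158987 + 136757/6762 = 12950470171/634742178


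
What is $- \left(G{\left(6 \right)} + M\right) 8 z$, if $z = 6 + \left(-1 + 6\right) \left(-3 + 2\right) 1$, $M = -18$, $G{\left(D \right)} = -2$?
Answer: $160$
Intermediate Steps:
$z = 1$ ($z = 6 + 5 \left(-1\right) 1 = 6 - 5 = 1$)
$- \left(G{\left(6 \right)} + M\right) 8 z = - \left(-2 - 18\right) 8 \cdot 1 = - \left(-20\right) 8 \cdot 1 = \left(-1\right) \left(-160\right) 1 = 160 \cdot 1 = 160$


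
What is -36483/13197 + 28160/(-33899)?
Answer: -536121579/149121701 ≈ -3.5952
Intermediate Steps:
-36483/13197 + 28160/(-33899) = -36483*1/13197 + 28160*(-1/33899) = -12161/4399 - 28160/33899 = -536121579/149121701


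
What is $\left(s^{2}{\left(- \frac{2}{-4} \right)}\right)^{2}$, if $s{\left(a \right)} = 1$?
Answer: $1$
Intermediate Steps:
$\left(s^{2}{\left(- \frac{2}{-4} \right)}\right)^{2} = \left(1^{2}\right)^{2} = 1^{2} = 1$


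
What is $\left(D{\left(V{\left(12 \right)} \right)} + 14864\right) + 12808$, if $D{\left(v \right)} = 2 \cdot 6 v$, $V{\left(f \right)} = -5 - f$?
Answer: $27468$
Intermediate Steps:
$D{\left(v \right)} = 12 v$
$\left(D{\left(V{\left(12 \right)} \right)} + 14864\right) + 12808 = \left(12 \left(-5 - 12\right) + 14864\right) + 12808 = \left(12 \left(-17\right) + 14864\right) + 12808 = \left(-204 + 14864\right) + 12808 = 14660 + 12808 = 27468$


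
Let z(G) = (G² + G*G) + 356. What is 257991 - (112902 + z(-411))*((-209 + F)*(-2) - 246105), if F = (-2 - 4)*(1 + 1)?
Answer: 110818837291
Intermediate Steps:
z(G) = 356 + 2*G² (z(G) = (G² + G²) + 356 = 2*G² + 356 = 356 + 2*G²)
F = -12 (F = -6*2 = -12)
257991 - (112902 + z(-411))*((-209 + F)*(-2) - 246105) = 257991 - (112902 + (356 + 2*(-411)²))*((-209 - 12)*(-2) - 246105) = 257991 - (112902 + (356 + 2*168921))*(-221*(-2) - 246105) = 257991 - (112902 + (356 + 337842))*(442 - 246105) = 257991 - (112902 + 338198)*(-245663) = 257991 - 451100*(-245663) = 257991 - 1*(-110818579300) = 257991 + 110818579300 = 110818837291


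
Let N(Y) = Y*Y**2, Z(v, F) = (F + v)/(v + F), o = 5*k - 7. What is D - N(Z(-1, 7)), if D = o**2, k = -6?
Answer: 1368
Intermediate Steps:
o = -37 (o = 5*(-6) - 7 = -30 - 7 = -37)
Z(v, F) = 1 (Z(v, F) = (F + v)/(F + v) = 1)
N(Y) = Y**3
D = 1369 (D = (-37)**2 = 1369)
D - N(Z(-1, 7)) = 1369 - 1*1**3 = 1369 - 1*1 = 1369 - 1 = 1368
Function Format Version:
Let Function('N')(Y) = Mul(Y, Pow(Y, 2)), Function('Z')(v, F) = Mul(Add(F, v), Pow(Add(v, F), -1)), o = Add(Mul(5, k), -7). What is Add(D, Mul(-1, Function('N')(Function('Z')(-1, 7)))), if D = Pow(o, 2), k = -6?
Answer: 1368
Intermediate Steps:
o = -37 (o = Add(Mul(5, -6), -7) = Add(-30, -7) = -37)
Function('Z')(v, F) = 1 (Function('Z')(v, F) = Mul(Add(F, v), Pow(Add(F, v), -1)) = 1)
Function('N')(Y) = Pow(Y, 3)
D = 1369 (D = Pow(-37, 2) = 1369)
Add(D, Mul(-1, Function('N')(Function('Z')(-1, 7)))) = Add(1369, Mul(-1, Pow(1, 3))) = Add(1369, Mul(-1, 1)) = Add(1369, -1) = 1368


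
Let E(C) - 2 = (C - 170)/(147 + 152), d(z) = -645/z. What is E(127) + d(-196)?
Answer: 301635/58604 ≈ 5.1470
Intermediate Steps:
E(C) = 428/299 + C/299 (E(C) = 2 + (C - 170)/(147 + 152) = 2 + (-170 + C)/299 = 2 + (-170 + C)*(1/299) = 2 + (-170/299 + C/299) = 428/299 + C/299)
E(127) + d(-196) = (428/299 + (1/299)*127) - 645/(-196) = (428/299 + 127/299) - 645*(-1/196) = 555/299 + 645/196 = 301635/58604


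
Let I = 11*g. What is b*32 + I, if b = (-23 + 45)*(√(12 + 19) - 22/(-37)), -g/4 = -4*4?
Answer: 41536/37 + 704*√31 ≈ 5042.3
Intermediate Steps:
g = 64 (g = -(-16)*4 = -4*(-16) = 64)
I = 704 (I = 11*64 = 704)
b = 484/37 + 22*√31 (b = 22*(√31 - 22*(-1/37)) = 22*(√31 + 22/37) = 22*(22/37 + √31) = 484/37 + 22*√31 ≈ 135.57)
b*32 + I = (484/37 + 22*√31)*32 + 704 = (15488/37 + 704*√31) + 704 = 41536/37 + 704*√31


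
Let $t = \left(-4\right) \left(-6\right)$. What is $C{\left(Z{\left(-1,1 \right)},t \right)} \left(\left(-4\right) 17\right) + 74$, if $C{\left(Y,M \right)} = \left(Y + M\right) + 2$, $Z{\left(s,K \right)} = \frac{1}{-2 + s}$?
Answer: $- \frac{5014}{3} \approx -1671.3$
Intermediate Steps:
$t = 24$
$C{\left(Y,M \right)} = 2 + M + Y$ ($C{\left(Y,M \right)} = \left(M + Y\right) + 2 = 2 + M + Y$)
$C{\left(Z{\left(-1,1 \right)},t \right)} \left(\left(-4\right) 17\right) + 74 = \left(2 + 24 + \frac{1}{-2 - 1}\right) \left(\left(-4\right) 17\right) + 74 = \left(2 + 24 + \frac{1}{-3}\right) \left(-68\right) + 74 = \left(2 + 24 - \frac{1}{3}\right) \left(-68\right) + 74 = \frac{77}{3} \left(-68\right) + 74 = - \frac{5236}{3} + 74 = - \frac{5014}{3}$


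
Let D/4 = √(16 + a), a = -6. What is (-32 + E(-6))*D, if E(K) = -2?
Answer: -136*√10 ≈ -430.07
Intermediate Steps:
D = 4*√10 (D = 4*√(16 - 6) = 4*√10 ≈ 12.649)
(-32 + E(-6))*D = (-32 - 2)*(4*√10) = -136*√10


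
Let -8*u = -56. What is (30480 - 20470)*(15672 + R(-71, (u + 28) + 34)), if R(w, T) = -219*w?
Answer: 312522210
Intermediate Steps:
u = 7 (u = -⅛*(-56) = 7)
(30480 - 20470)*(15672 + R(-71, (u + 28) + 34)) = (30480 - 20470)*(15672 - 219*(-71)) = 10010*(15672 + 15549) = 10010*31221 = 312522210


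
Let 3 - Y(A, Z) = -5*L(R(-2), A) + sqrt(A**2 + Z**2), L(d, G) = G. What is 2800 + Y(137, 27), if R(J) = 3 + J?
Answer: 3488 - sqrt(19498) ≈ 3348.4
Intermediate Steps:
Y(A, Z) = 3 - sqrt(A**2 + Z**2) + 5*A (Y(A, Z) = 3 - (-5*A + sqrt(A**2 + Z**2)) = 3 - (sqrt(A**2 + Z**2) - 5*A) = 3 + (-sqrt(A**2 + Z**2) + 5*A) = 3 - sqrt(A**2 + Z**2) + 5*A)
2800 + Y(137, 27) = 2800 + (3 - sqrt(137**2 + 27**2) + 5*137) = 2800 + (3 - sqrt(18769 + 729) + 685) = 2800 + (3 - sqrt(19498) + 685) = 2800 + (688 - sqrt(19498)) = 3488 - sqrt(19498)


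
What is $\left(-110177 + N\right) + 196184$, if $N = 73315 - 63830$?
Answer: $95492$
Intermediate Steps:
$N = 9485$ ($N = 73315 - 63830 = 9485$)
$\left(-110177 + N\right) + 196184 = \left(-110177 + 9485\right) + 196184 = -100692 + 196184 = 95492$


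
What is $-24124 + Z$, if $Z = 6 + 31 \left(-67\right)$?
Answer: $-26195$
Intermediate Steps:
$Z = -2071$ ($Z = 6 - 2077 = -2071$)
$-24124 + Z = -24124 - 2071 = -26195$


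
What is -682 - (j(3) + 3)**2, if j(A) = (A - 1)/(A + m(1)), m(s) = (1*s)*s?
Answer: -2777/4 ≈ -694.25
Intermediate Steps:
m(s) = s**2 (m(s) = s*s = s**2)
j(A) = (-1 + A)/(1 + A) (j(A) = (A - 1)/(A + 1**2) = (-1 + A)/(A + 1) = (-1 + A)/(1 + A))
-682 - (j(3) + 3)**2 = -682 - ((-1 + 3)/(1 + 3) + 3)**2 = -682 - (2/4 + 3)**2 = -682 - ((1/4)*2 + 3)**2 = -682 - (1/2 + 3)**2 = -682 - (7/2)**2 = -682 - 1*49/4 = -682 - 49/4 = -2777/4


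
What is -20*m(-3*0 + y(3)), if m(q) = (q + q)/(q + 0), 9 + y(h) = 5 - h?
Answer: -40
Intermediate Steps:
y(h) = -4 - h (y(h) = -9 + (5 - h) = -4 - h)
m(q) = 2 (m(q) = (2*q)/q = 2)
-20*m(-3*0 + y(3)) = -20*2 = -40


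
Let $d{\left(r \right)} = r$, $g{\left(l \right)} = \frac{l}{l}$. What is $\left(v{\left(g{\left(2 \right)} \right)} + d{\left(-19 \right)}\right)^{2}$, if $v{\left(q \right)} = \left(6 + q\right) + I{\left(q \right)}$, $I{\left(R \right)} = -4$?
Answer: $256$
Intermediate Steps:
$g{\left(l \right)} = 1$
$v{\left(q \right)} = 2 + q$ ($v{\left(q \right)} = \left(6 + q\right) - 4 = 2 + q$)
$\left(v{\left(g{\left(2 \right)} \right)} + d{\left(-19 \right)}\right)^{2} = \left(\left(2 + 1\right) - 19\right)^{2} = \left(3 - 19\right)^{2} = \left(-16\right)^{2} = 256$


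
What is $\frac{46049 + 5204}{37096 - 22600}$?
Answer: $\frac{51253}{14496} \approx 3.5357$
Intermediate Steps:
$\frac{46049 + 5204}{37096 - 22600} = \frac{51253}{14496}$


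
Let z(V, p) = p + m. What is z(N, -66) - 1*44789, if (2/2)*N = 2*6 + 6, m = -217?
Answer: -45072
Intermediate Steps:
N = 18 (N = 2*6 + 6 = 12 + 6 = 18)
z(V, p) = -217 + p (z(V, p) = p - 217 = -217 + p)
z(N, -66) - 1*44789 = (-217 - 66) - 1*44789 = -283 - 44789 = -45072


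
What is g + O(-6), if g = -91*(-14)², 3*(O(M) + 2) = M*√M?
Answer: -17838 - 2*I*√6 ≈ -17838.0 - 4.899*I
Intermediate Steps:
O(M) = -2 + M^(3/2)/3 (O(M) = -2 + (M*√M)/3 = -2 + M^(3/2)/3)
g = -17836 (g = -91*196 = -17836)
g + O(-6) = -17836 + (-2 + (-6)^(3/2)/3) = -17836 + (-2 + (-6*I*√6)/3) = -17836 + (-2 - 2*I*√6) = -17838 - 2*I*√6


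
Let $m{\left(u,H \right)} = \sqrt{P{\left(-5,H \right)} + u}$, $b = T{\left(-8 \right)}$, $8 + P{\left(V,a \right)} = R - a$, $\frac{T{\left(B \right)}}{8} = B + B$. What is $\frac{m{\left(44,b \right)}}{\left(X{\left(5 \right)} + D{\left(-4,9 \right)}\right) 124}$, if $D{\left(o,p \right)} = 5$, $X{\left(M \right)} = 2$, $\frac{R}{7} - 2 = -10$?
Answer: $\frac{3 \sqrt{3}}{434} \approx 0.011973$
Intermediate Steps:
$R = -56$ ($R = 14 + 7 \left(-10\right) = 14 - 70 = -56$)
$T{\left(B \right)} = 16 B$ ($T{\left(B \right)} = 8 \left(B + B\right) = 8 \cdot 2 B = 16 B$)
$P{\left(V,a \right)} = -64 - a$ ($P{\left(V,a \right)} = -8 - \left(56 + a\right) = -64 - a$)
$b = -128$ ($b = 16 \left(-8\right) = -128$)
$m{\left(u,H \right)} = \sqrt{-64 + u - H}$ ($m{\left(u,H \right)} = \sqrt{\left(-64 - H\right) + u} = \sqrt{-64 + u - H}$)
$\frac{m{\left(44,b \right)}}{\left(X{\left(5 \right)} + D{\left(-4,9 \right)}\right) 124} = \frac{\sqrt{-64 + 44 - -128}}{\left(2 + 5\right) 124} = \frac{\sqrt{-64 + 44 + 128}}{7 \cdot 124} = \frac{\sqrt{108}}{868} = 6 \sqrt{3} \cdot \frac{1}{868} = \frac{3 \sqrt{3}}{434}$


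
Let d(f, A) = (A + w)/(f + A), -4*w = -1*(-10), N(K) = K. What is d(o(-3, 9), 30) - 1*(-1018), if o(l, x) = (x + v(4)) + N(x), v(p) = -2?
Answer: 93711/92 ≈ 1018.6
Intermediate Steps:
w = -5/2 (w = -(-1)*(-10)/4 = -¼*10 = -5/2 ≈ -2.5000)
o(l, x) = -2 + 2*x (o(l, x) = (x - 2) + x = (-2 + x) + x = -2 + 2*x)
d(f, A) = (-5/2 + A)/(A + f) (d(f, A) = (A - 5/2)/(f + A) = (-5/2 + A)/(A + f))
d(o(-3, 9), 30) - 1*(-1018) = (-5/2 + 30)/(30 + (-2 + 2*9)) - 1*(-1018) = (55/2)/(30 + (-2 + 18)) + 1018 = (55/2)/(30 + 16) + 1018 = (55/2)/46 + 1018 = (1/46)*(55/2) + 1018 = 55/92 + 1018 = 93711/92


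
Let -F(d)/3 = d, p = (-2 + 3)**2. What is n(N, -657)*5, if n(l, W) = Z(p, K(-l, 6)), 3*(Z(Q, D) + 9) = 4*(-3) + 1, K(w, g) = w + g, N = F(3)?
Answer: -190/3 ≈ -63.333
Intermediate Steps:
p = 1 (p = 1**2 = 1)
F(d) = -3*d
N = -9 (N = -3*3 = -9)
K(w, g) = g + w
Z(Q, D) = -38/3 (Z(Q, D) = -9 + (4*(-3) + 1)/3 = -9 + (-12 + 1)/3 = -9 + (1/3)*(-11) = -9 - 11/3 = -38/3)
n(l, W) = -38/3
n(N, -657)*5 = -38/3*5 = -190/3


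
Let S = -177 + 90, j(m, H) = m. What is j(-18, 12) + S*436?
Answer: -37950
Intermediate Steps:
S = -87
j(-18, 12) + S*436 = -18 - 87*436 = -18 - 37932 = -37950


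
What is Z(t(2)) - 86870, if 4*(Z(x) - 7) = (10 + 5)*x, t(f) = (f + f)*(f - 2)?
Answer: -86863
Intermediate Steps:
t(f) = 2*f*(-2 + f) (t(f) = (2*f)*(-2 + f) = 2*f*(-2 + f))
Z(x) = 7 + 15*x/4 (Z(x) = 7 + ((10 + 5)*x)/4 = 7 + (15*x)/4 = 7 + 15*x/4)
Z(t(2)) - 86870 = (7 + 15*(2*2*(-2 + 2))/4) - 86870 = (7 + 15*(2*2*0)/4) - 86870 = (7 + (15/4)*0) - 86870 = (7 + 0) - 86870 = 7 - 86870 = -86863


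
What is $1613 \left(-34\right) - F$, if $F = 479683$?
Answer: $-534525$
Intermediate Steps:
$1613 \left(-34\right) - F = 1613 \left(-34\right) - 479683 = -54842 - 479683 = -534525$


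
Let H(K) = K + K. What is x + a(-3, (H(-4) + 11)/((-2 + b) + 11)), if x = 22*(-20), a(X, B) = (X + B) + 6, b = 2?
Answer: -4804/11 ≈ -436.73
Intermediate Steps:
H(K) = 2*K
a(X, B) = 6 + B + X (a(X, B) = (B + X) + 6 = 6 + B + X)
x = -440
x + a(-3, (H(-4) + 11)/((-2 + b) + 11)) = -440 + (6 + (2*(-4) + 11)/((-2 + 2) + 11) - 3) = -440 + (6 + (-8 + 11)/(0 + 11) - 3) = -440 + (6 + 3/11 - 3) = -440 + 36/11 = -4804/11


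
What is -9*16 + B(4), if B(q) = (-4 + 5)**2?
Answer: -143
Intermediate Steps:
B(q) = 1 (B(q) = 1**2 = 1)
-9*16 + B(4) = -9*16 + 1 = -144 + 1 = -143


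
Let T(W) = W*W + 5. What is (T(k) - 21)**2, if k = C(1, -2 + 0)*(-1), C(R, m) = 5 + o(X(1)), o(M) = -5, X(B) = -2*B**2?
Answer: 256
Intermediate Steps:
C(R, m) = 0 (C(R, m) = 5 - 5 = 0)
k = 0 (k = 0*(-1) = 0)
T(W) = 5 + W**2 (T(W) = W**2 + 5 = 5 + W**2)
(T(k) - 21)**2 = ((5 + 0**2) - 21)**2 = ((5 + 0) - 21)**2 = (5 - 21)**2 = (-16)**2 = 256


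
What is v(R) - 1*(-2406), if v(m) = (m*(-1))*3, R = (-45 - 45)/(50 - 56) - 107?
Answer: 2682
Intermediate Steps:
R = -92 (R = -90/(-6) - 107 = -90*(-⅙) - 107 = 15 - 107 = -92)
v(m) = -3*m (v(m) = -m*3 = -3*m)
v(R) - 1*(-2406) = -3*(-92) - 1*(-2406) = 276 + 2406 = 2682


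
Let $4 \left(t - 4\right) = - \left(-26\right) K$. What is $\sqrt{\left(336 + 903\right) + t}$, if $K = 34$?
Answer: $2 \sqrt{366} \approx 38.262$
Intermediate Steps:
$t = 225$ ($t = 4 + \frac{\left(-1\right) \left(\left(-26\right) 34\right)}{4} = 4 + \frac{\left(-1\right) \left(-884\right)}{4} = 4 + \frac{1}{4} \cdot 884 = 4 + 221 = 225$)
$\sqrt{\left(336 + 903\right) + t} = \sqrt{\left(336 + 903\right) + 225} = \sqrt{1239 + 225} = \sqrt{1464} = 2 \sqrt{366}$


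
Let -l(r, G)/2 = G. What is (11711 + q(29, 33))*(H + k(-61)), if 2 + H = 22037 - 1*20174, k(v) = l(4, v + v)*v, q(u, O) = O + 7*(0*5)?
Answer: -152942112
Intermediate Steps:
l(r, G) = -2*G
q(u, O) = O (q(u, O) = O + 7*0 = O + 0 = O)
k(v) = -4*v**2 (k(v) = (-2*(v + v))*v = (-4*v)*v = -4*v**2)
H = 1861 (H = -2 + (22037 - 1*20174) = -2 + (22037 - 20174) = -2 + 1863 = 1861)
(11711 + q(29, 33))*(H + k(-61)) = (11711 + 33)*(1861 - 4*(-61)**2) = 11744*(1861 - 4*3721) = 11744*(1861 - 14884) = 11744*(-13023) = -152942112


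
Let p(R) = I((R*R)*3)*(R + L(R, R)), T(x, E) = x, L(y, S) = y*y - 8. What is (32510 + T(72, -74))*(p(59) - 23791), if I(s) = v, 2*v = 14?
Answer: 30399006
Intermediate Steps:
L(y, S) = -8 + y**2 (L(y, S) = y**2 - 8 = -8 + y**2)
v = 7 (v = (1/2)*14 = 7)
I(s) = 7
p(R) = -56 + 7*R + 7*R**2 (p(R) = 7*(R + (-8 + R**2)) = 7*(-8 + R + R**2) = -56 + 7*R + 7*R**2)
(32510 + T(72, -74))*(p(59) - 23791) = (32510 + 72)*((-56 + 7*59 + 7*59**2) - 23791) = 32582*((-56 + 413 + 7*3481) - 23791) = 32582*((-56 + 413 + 24367) - 23791) = 32582*(24724 - 23791) = 32582*933 = 30399006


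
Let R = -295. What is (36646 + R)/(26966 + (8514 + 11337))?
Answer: 36351/46817 ≈ 0.77645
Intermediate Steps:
(36646 + R)/(26966 + (8514 + 11337)) = (36646 - 295)/(26966 + (8514 + 11337)) = 36351/(26966 + 19851) = 36351/46817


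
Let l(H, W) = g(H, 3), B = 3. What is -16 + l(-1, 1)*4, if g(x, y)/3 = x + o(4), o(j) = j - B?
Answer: -16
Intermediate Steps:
o(j) = -3 + j (o(j) = j - 1*3 = j - 3 = -3 + j)
g(x, y) = 3 + 3*x (g(x, y) = 3*(x + (-3 + 4)) = 3*(x + 1) = 3*(1 + x) = 3 + 3*x)
l(H, W) = 3 + 3*H
-16 + l(-1, 1)*4 = -16 + (3 + 3*(-1))*4 = -16 + (3 - 3)*4 = -16 + 0*4 = -16 + 0 = -16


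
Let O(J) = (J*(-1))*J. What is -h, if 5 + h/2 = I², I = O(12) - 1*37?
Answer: -65512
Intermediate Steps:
O(J) = -J² (O(J) = (-J)*J = -J²)
I = -181 (I = -1*12² - 1*37 = -1*144 - 37 = -144 - 37 = -181)
h = 65512 (h = -10 + 2*(-181)² = -10 + 2*32761 = -10 + 65522 = 65512)
-h = -1*65512 = -65512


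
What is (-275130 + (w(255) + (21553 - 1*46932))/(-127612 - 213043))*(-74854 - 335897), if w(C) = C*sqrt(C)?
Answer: 38497384769073021/340655 + 20948301*sqrt(255)/68131 ≈ 1.1301e+11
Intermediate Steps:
w(C) = C**(3/2)
(-275130 + (w(255) + (21553 - 1*46932))/(-127612 - 213043))*(-74854 - 335897) = (-275130 + (255**(3/2) + (21553 - 1*46932))/(-127612 - 213043))*(-74854 - 335897) = (-275130 + (255*sqrt(255) + (21553 - 46932))/(-340655))*(-410751) = (-275130 + (255*sqrt(255) - 25379)*(-1/340655))*(-410751) = (-275130 + (-25379 + 255*sqrt(255))*(-1/340655))*(-410751) = (-275130 + (25379/340655 - 51*sqrt(255)/68131))*(-410751) = (-93724384771/340655 - 51*sqrt(255)/68131)*(-410751) = 38497384769073021/340655 + 20948301*sqrt(255)/68131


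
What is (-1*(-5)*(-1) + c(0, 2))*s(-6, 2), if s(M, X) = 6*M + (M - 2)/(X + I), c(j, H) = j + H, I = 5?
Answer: 780/7 ≈ 111.43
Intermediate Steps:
c(j, H) = H + j
s(M, X) = 6*M + (-2 + M)/(5 + X) (s(M, X) = 6*M + (M - 2)/(X + 5) = 6*M + (-2 + M)/(5 + X))
(-1*(-5)*(-1) + c(0, 2))*s(-6, 2) = (-1*(-5)*(-1) + (2 + 0))*((-2 + 31*(-6) + 6*(-6)*2)/(5 + 2)) = (5*(-1) + 2)*((-2 - 186 - 72)/7) = (-5 + 2)*((⅐)*(-260)) = -3*(-260/7) = 780/7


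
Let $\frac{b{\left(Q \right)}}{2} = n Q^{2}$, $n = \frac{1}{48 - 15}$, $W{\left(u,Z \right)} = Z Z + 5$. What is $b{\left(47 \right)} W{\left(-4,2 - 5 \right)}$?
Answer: $\frac{61852}{33} \approx 1874.3$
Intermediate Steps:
$W{\left(u,Z \right)} = 5 + Z^{2}$ ($W{\left(u,Z \right)} = Z^{2} + 5 = 5 + Z^{2}$)
$n = \frac{1}{33} \approx 0.030303$
$b{\left(Q \right)} = \frac{2 Q^{2}}{33}$ ($b{\left(Q \right)} = 2 \frac{Q^{2}}{33} = \frac{2 Q^{2}}{33}$)
$b{\left(47 \right)} W{\left(-4,2 - 5 \right)} = \frac{2 \cdot 47^{2}}{33} \left(5 + \left(2 - 5\right)^{2}\right) = \frac{2}{33} \cdot 2209 \left(5 + \left(-3\right)^{2}\right) = \frac{4418 \left(5 + 9\right)}{33} = \frac{4418}{33} \cdot 14 = \frac{61852}{33}$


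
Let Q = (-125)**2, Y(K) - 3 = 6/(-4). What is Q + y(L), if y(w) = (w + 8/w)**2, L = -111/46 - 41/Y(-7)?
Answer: 5303347955966629/320910920100 ≈ 16526.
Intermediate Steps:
Y(K) = 3/2 (Y(K) = 3 + 6/(-4) = 3 + 6*(-1/4) = 3 - 3/2 = 3/2)
L = -4105/138 (L = -111/46 - 41/3/2 = -111*1/46 - 41*2/3 = -111/46 - 82/3 = -4105/138 ≈ -29.746)
Q = 15625
Q + y(L) = 15625 + (8 + (-4105/138)**2)**2/(-4105/138)**2 = 15625 + 19044*(8 + 16851025/19044)**2/16851025 = 15625 + 19044*(17003377/19044)**2/16851025 = 15625 + (19044/16851025)*(289114829404129/362673936) = 15625 + 289114829404129/320910920100 = 5303347955966629/320910920100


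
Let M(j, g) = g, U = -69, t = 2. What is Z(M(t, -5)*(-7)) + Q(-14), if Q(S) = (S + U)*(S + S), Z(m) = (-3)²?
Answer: 2333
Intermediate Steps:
Z(m) = 9
Q(S) = 2*S*(-69 + S) (Q(S) = (S - 69)*(S + S) = (-69 + S)*(2*S) = 2*S*(-69 + S))
Z(M(t, -5)*(-7)) + Q(-14) = 9 + 2*(-14)*(-69 - 14) = 9 + 2*(-14)*(-83) = 9 + 2324 = 2333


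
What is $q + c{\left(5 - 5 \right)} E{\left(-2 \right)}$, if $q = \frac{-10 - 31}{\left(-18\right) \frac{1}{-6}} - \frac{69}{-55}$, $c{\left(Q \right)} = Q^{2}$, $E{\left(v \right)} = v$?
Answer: $- \frac{2048}{165} \approx -12.412$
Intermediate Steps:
$q = - \frac{2048}{165}$ ($q = \frac{-10 - 31}{\left(-18\right) \left(- \frac{1}{6}\right)} - - \frac{69}{55} = - \frac{41}{3} + \frac{69}{55} = - \frac{2048}{165} \approx -12.412$)
$q + c{\left(5 - 5 \right)} E{\left(-2 \right)} = - \frac{2048}{165} + \left(5 - 5\right)^{2} \left(-2\right) = - \frac{2048}{165} + 0^{2} \left(-2\right) = - \frac{2048}{165} + 0 \left(-2\right) = - \frac{2048}{165} + 0 = - \frac{2048}{165}$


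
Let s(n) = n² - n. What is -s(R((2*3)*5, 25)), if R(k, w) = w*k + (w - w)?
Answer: -561750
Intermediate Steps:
R(k, w) = k*w (R(k, w) = k*w + 0 = k*w)
-s(R((2*3)*5, 25)) = -((2*3)*5)*25*(-1 + ((2*3)*5)*25) = -(6*5)*25*(-1 + (6*5)*25) = -30*25*(-1 + 30*25) = -750*(-1 + 750) = -750*749 = -1*561750 = -561750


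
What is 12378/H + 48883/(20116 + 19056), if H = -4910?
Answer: -122427743/96167260 ≈ -1.2731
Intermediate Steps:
12378/H + 48883/(20116 + 19056) = 12378/(-4910) + 48883/(20116 + 19056) = 12378*(-1/4910) + 48883/39172 = -6189/2455 + 48883*(1/39172) = -6189/2455 + 48883/39172 = -122427743/96167260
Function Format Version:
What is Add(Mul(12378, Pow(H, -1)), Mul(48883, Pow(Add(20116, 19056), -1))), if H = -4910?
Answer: Rational(-122427743, 96167260) ≈ -1.2731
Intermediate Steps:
Add(Mul(12378, Pow(H, -1)), Mul(48883, Pow(Add(20116, 19056), -1))) = Add(Mul(12378, Pow(-4910, -1)), Mul(48883, Pow(Add(20116, 19056), -1))) = Add(Mul(12378, Rational(-1, 4910)), Mul(48883, Pow(39172, -1))) = Add(Rational(-6189, 2455), Mul(48883, Rational(1, 39172))) = Add(Rational(-6189, 2455), Rational(48883, 39172)) = Rational(-122427743, 96167260)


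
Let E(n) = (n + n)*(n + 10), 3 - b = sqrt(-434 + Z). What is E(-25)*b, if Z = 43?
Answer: 2250 - 750*I*sqrt(391) ≈ 2250.0 - 14830.0*I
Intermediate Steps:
b = 3 - I*sqrt(391) (b = 3 - sqrt(-434 + 43) = 3 - sqrt(-391) = 3 - I*sqrt(391) ≈ 3.0 - 19.774*I)
E(n) = 2*n*(10 + n) (E(n) = (2*n)*(10 + n) = 2*n*(10 + n))
E(-25)*b = (2*(-25)*(10 - 25))*(3 - I*sqrt(391)) = (2*(-25)*(-15))*(3 - I*sqrt(391)) = 750*(3 - I*sqrt(391)) = 2250 - 750*I*sqrt(391)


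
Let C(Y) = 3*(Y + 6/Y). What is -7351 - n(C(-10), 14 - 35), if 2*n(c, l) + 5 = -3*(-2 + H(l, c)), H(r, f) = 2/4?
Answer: -29403/4 ≈ -7350.8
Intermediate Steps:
H(r, f) = ½ (H(r, f) = 2*(¼) = ½)
C(Y) = 3*Y + 18/Y
n(c, l) = -¼ (n(c, l) = -5/2 + (-3*(-2 + ½))/2 = -5/2 + (-3*(-3/2))/2 = -5/2 + (½)*(9/2) = -5/2 + 9/4 = -¼)
-7351 - n(C(-10), 14 - 35) = -7351 - 1*(-¼) = -7351 + ¼ = -29403/4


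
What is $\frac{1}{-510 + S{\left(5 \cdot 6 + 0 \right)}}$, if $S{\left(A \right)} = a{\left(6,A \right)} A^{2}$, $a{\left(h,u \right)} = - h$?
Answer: $- \frac{1}{5910} \approx -0.0001692$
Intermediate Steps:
$S{\left(A \right)} = - 6 A^{2}$ ($S{\left(A \right)} = \left(-1\right) 6 A^{2} = - 6 A^{2}$)
$\frac{1}{-510 + S{\left(5 \cdot 6 + 0 \right)}} = \frac{1}{-510 - 6 \left(5 \cdot 6 + 0\right)^{2}} = \frac{1}{-510 - 6 \left(30 + 0\right)^{2}} = \frac{1}{-510 - 6 \cdot 30^{2}} = \frac{1}{-510 - 5400} = \frac{1}{-5910} = - \frac{1}{5910}$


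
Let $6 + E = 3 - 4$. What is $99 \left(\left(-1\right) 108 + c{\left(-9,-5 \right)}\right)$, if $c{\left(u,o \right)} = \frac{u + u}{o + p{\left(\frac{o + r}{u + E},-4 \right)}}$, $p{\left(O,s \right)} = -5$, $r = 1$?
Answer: $- \frac{52569}{5} \approx -10514.0$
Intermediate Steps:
$E = -7$ ($E = -6 + \left(3 - 4\right) = -6 - 1 = -7$)
$c{\left(u,o \right)} = \frac{2 u}{-5 + o}$ ($c{\left(u,o \right)} = \frac{u + u}{o - 5} = \frac{2 u}{-5 + o}$)
$99 \left(\left(-1\right) 108 + c{\left(-9,-5 \right)}\right) = 99 \left(\left(-1\right) 108 + 2 \left(-9\right) \frac{1}{-5 - 5}\right) = 99 \left(-108 + 2 \left(-9\right) \frac{1}{-10}\right) = 99 \left(-108 + 2 \left(-9\right) \left(- \frac{1}{10}\right)\right) = 99 \left(-108 + \frac{9}{5}\right) = 99 \left(- \frac{531}{5}\right) = - \frac{52569}{5}$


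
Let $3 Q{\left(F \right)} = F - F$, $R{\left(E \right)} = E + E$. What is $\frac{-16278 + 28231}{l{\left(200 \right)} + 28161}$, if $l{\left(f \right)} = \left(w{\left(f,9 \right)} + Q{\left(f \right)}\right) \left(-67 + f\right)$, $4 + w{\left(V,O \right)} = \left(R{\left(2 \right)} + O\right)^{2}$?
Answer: $\frac{11953}{50106} \approx 0.23855$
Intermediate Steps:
$R{\left(E \right)} = 2 E$
$w{\left(V,O \right)} = -4 + \left(4 + O\right)^{2}$ ($w{\left(V,O \right)} = -4 + \left(2 \cdot 2 + O\right)^{2} = -4 + \left(4 + O\right)^{2}$)
$Q{\left(F \right)} = 0$ ($Q{\left(F \right)} = \frac{F - F}{3} = \frac{1}{3} \cdot 0 = 0$)
$l{\left(f \right)} = -11055 + 165 f$ ($l{\left(f \right)} = \left(\left(-4 + \left(4 + 9\right)^{2}\right) + 0\right) \left(-67 + f\right) = \left(\left(-4 + 13^{2}\right) + 0\right) \left(-67 + f\right) = \left(\left(-4 + 169\right) + 0\right) \left(-67 + f\right) = \left(165 + 0\right) \left(-67 + f\right) = 165 \left(-67 + f\right) = -11055 + 165 f$)
$\frac{-16278 + 28231}{l{\left(200 \right)} + 28161} = \frac{-16278 + 28231}{\left(-11055 + 165 \cdot 200\right) + 28161} = \frac{11953}{\left(-11055 + 33000\right) + 28161} = \frac{11953}{21945 + 28161} = \frac{11953}{50106}$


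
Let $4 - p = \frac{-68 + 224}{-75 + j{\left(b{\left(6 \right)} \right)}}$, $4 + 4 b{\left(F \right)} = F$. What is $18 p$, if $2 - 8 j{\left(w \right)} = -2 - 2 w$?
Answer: $\frac{65304}{595} \approx 109.75$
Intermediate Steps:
$b{\left(F \right)} = -1 + \frac{F}{4}$
$j{\left(w \right)} = \frac{1}{2} + \frac{w}{4}$ ($j{\left(w \right)} = \frac{1}{4} - \frac{-2 - 2 w}{8} = \frac{1}{4} + \left(\frac{1}{4} + \frac{w}{4}\right) = \frac{1}{2} + \frac{w}{4}$)
$p = \frac{3628}{595}$ ($p = 4 - \frac{-68 + 224}{-75 + \left(\frac{1}{2} + \frac{-1 + \frac{1}{4} \cdot 6}{4}\right)} = 4 - \frac{156}{-75 + \left(\frac{1}{2} + \frac{-1 + \frac{3}{2}}{4}\right)} = 4 - \frac{156}{-75 + \left(\frac{1}{2} + \frac{1}{4} \cdot \frac{1}{2}\right)} = 4 - \frac{156}{-75 + \left(\frac{1}{2} + \frac{1}{8}\right)} = 4 - \frac{156}{-75 + \frac{5}{8}} = 4 - \frac{156}{- \frac{595}{8}} = 4 - 156 \left(- \frac{8}{595}\right) = 4 - - \frac{1248}{595} = 4 + \frac{1248}{595} = \frac{3628}{595} \approx 6.0975$)
$18 p = 18 \cdot \frac{3628}{595} = \frac{65304}{595}$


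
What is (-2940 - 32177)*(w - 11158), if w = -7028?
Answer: 638637762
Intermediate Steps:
(-2940 - 32177)*(w - 11158) = (-2940 - 32177)*(-7028 - 11158) = -35117*(-18186) = 638637762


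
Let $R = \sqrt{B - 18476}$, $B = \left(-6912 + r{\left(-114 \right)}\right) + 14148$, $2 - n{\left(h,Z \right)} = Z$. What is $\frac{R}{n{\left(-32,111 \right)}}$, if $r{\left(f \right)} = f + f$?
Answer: $- \frac{2 i \sqrt{2867}}{109} \approx - 0.98247 i$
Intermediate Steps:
$n{\left(h,Z \right)} = 2 - Z$
$r{\left(f \right)} = 2 f$
$B = 7008$ ($B = \left(-6912 + 2 \left(-114\right)\right) + 14148 = \left(-6912 - 228\right) + 14148 = -7140 + 14148 = 7008$)
$R = 2 i \sqrt{2867}$ ($R = \sqrt{7008 - 18476} = \sqrt{-11468} = 2 i \sqrt{2867} \approx 107.09 i$)
$\frac{R}{n{\left(-32,111 \right)}} = \frac{2 i \sqrt{2867}}{2 - 111} = \frac{2 i \sqrt{2867}}{-109} = 2 i \sqrt{2867} \left(- \frac{1}{109}\right) = - \frac{2 i \sqrt{2867}}{109}$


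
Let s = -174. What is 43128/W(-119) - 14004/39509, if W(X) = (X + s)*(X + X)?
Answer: 363694608/1377560303 ≈ 0.26401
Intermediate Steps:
W(X) = 2*X*(-174 + X) (W(X) = (X - 174)*(X + X) = (-174 + X)*(2*X) = 2*X*(-174 + X))
43128/W(-119) - 14004/39509 = 43128/((2*(-119)*(-174 - 119))) - 14004/39509 = 43128/((2*(-119)*(-293))) - 14004*1/39509 = 43128/69734 - 14004/39509 = 43128*(1/69734) - 14004/39509 = 21564/34867 - 14004/39509 = 363694608/1377560303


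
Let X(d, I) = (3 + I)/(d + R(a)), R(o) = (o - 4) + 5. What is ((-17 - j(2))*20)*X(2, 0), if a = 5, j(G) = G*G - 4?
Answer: -255/2 ≈ -127.50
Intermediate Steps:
j(G) = -4 + G² (j(G) = G² - 4 = -4 + G²)
R(o) = 1 + o (R(o) = (-4 + o) + 5 = 1 + o)
X(d, I) = (3 + I)/(6 + d) (X(d, I) = (3 + I)/(d + (1 + 5)) = (3 + I)/(d + 6) = (3 + I)/(6 + d))
((-17 - j(2))*20)*X(2, 0) = ((-17 - (-4 + 2²))*20)*((3 + 0)/(6 + 2)) = ((-17 - (-4 + 4))*20)*(3/8) = ((-17 - 1*0)*20)*((⅛)*3) = ((-17 + 0)*20)*(3/8) = -17*20*(3/8) = -340*3/8 = -255/2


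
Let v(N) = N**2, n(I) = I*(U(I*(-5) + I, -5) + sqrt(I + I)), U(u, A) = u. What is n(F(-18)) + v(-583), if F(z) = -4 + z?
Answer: 337953 - 44*I*sqrt(11) ≈ 3.3795e+5 - 145.93*I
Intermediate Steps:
n(I) = I*(-4*I + sqrt(2)*sqrt(I)) (n(I) = I*((I*(-5) + I) + sqrt(I + I)) = I*((-5*I + I) + sqrt(2*I)) = I*(-4*I + sqrt(2)*sqrt(I)))
n(F(-18)) + v(-583) = (-4*(-4 - 18)**2 + sqrt(2)*(-4 - 18)**(3/2)) + (-583)**2 = (-4*(-22)**2 + sqrt(2)*(-22)**(3/2)) + 339889 = (-4*484 + sqrt(2)*(-22*I*sqrt(22))) + 339889 = (-1936 - 44*I*sqrt(11)) + 339889 = 337953 - 44*I*sqrt(11)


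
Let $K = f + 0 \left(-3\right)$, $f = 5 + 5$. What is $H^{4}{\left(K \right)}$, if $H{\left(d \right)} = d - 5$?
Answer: $625$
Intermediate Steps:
$f = 10$
$K = 10$ ($K = 10 + 0 \left(-3\right) = 10 + 0 = 10$)
$H{\left(d \right)} = -5 + d$ ($H{\left(d \right)} = d - 5 = -5 + d$)
$H^{4}{\left(K \right)} = \left(-5 + 10\right)^{4} = 5^{4} = 625$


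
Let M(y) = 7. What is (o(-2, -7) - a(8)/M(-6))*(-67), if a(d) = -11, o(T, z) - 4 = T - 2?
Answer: -737/7 ≈ -105.29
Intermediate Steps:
o(T, z) = 2 + T (o(T, z) = 4 + (T - 2) = 4 + (-2 + T) = 2 + T)
(o(-2, -7) - a(8)/M(-6))*(-67) = ((2 - 2) - (-11)/7)*(-67) = (0 - (-11)/7)*(-67) = (0 - 1*(-11/7))*(-67) = (0 + 11/7)*(-67) = (11/7)*(-67) = -737/7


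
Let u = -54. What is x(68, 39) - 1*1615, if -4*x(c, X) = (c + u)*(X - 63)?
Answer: -1531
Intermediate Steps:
x(c, X) = -(-63 + X)*(-54 + c)/4 (x(c, X) = -(c - 54)*(X - 63)/4 = -(-54 + c)*(-63 + X)/4 = -(-63 + X)*(-54 + c)/4)
x(68, 39) - 1*1615 = (-1701/2 + (27/2)*39 + (63/4)*68 - ¼*39*68) - 1*1615 = (-1701/2 + 1053/2 + 1071 - 663) - 1615 = 84 - 1615 = -1531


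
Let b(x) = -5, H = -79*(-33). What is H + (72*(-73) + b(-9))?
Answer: -2654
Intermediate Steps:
H = 2607
H + (72*(-73) + b(-9)) = 2607 + (72*(-73) - 5) = 2607 + (-5256 - 5) = 2607 - 5261 = -2654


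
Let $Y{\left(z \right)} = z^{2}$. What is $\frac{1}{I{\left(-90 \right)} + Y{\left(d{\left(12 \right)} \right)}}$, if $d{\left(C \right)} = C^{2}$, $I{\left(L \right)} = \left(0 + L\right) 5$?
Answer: $\frac{1}{20286} \approx 4.9295 \cdot 10^{-5}$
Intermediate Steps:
$I{\left(L \right)} = 5 L$ ($I{\left(L \right)} = L 5 = 5 L$)
$\frac{1}{I{\left(-90 \right)} + Y{\left(d{\left(12 \right)} \right)}} = \frac{1}{5 \left(-90\right) + \left(12^{2}\right)^{2}} = \frac{1}{-450 + 144^{2}} = \frac{1}{-450 + 20736} = \frac{1}{20286}$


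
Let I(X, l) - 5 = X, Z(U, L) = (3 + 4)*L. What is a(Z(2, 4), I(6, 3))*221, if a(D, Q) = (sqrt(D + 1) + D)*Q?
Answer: 68068 + 2431*sqrt(29) ≈ 81159.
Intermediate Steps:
Z(U, L) = 7*L
I(X, l) = 5 + X
a(D, Q) = Q*(D + sqrt(1 + D)) (a(D, Q) = (sqrt(1 + D) + D)*Q = (D + sqrt(1 + D))*Q = Q*(D + sqrt(1 + D)))
a(Z(2, 4), I(6, 3))*221 = ((5 + 6)*(7*4 + sqrt(1 + 7*4)))*221 = (11*(28 + sqrt(1 + 28)))*221 = (11*(28 + sqrt(29)))*221 = (308 + 11*sqrt(29))*221 = 68068 + 2431*sqrt(29)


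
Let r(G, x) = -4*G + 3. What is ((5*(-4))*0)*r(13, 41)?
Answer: 0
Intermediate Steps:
r(G, x) = 3 - 4*G
((5*(-4))*0)*r(13, 41) = ((5*(-4))*0)*(3 - 4*13) = (-20*0)*(3 - 52) = 0*(-49) = 0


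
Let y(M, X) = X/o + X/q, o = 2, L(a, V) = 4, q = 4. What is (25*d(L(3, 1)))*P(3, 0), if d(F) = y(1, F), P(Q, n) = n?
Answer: 0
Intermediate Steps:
y(M, X) = 3*X/4 (y(M, X) = X/2 + X/4 = 3*X/4)
d(F) = 3*F/4
(25*d(L(3, 1)))*P(3, 0) = (25*((¾)*4))*0 = (25*3)*0 = 75*0 = 0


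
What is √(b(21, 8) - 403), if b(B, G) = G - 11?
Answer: I*√406 ≈ 20.149*I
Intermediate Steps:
b(B, G) = -11 + G
√(b(21, 8) - 403) = √((-11 + 8) - 403) = √(-3 - 403) = √(-406) = I*√406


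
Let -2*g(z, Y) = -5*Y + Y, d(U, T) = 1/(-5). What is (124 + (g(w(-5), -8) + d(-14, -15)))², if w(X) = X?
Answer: 290521/25 ≈ 11621.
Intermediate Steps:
d(U, T) = -⅕
g(z, Y) = 2*Y (g(z, Y) = -(-5*Y + Y)/2 = -(-2)*Y = 2*Y)
(124 + (g(w(-5), -8) + d(-14, -15)))² = (124 + (2*(-8) - ⅕))² = (124 + (-16 - ⅕))² = (124 - 81/5)² = (539/5)² = 290521/25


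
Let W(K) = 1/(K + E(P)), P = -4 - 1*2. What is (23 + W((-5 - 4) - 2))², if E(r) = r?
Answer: 152100/289 ≈ 526.30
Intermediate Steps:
P = -6 (P = -4 - 2 = -6)
W(K) = 1/(-6 + K) (W(K) = 1/(K - 6) = 1/(-6 + K))
(23 + W((-5 - 4) - 2))² = (23 + 1/(-6 + ((-5 - 4) - 2)))² = (23 + 1/(-6 + (-9 - 2)))² = (23 + 1/(-6 - 11))² = (23 + 1/(-17))² = (23 - 1/17)² = (390/17)² = 152100/289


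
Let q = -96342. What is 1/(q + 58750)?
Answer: -1/37592 ≈ -2.6601e-5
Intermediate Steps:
1/(q + 58750) = 1/(-96342 + 58750) = 1/(-37592) = -1/37592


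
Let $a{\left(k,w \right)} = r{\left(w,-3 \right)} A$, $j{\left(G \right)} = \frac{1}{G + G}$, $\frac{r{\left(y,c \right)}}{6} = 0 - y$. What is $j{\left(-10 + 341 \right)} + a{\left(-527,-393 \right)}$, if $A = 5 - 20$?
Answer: $- \frac{23414939}{662} \approx -35370.0$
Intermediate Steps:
$r{\left(y,c \right)} = - 6 y$ ($r{\left(y,c \right)} = 6 \left(0 - y\right) = 6 \left(- y\right) = - 6 y$)
$j{\left(G \right)} = \frac{1}{2 G}$
$A = -15$ ($A = 5 - 20 = -15$)
$a{\left(k,w \right)} = 90 w$ ($a{\left(k,w \right)} = - 6 w \left(-15\right) = 90 w$)
$j{\left(-10 + 341 \right)} + a{\left(-527,-393 \right)} = \frac{1}{2 \left(-10 + 341\right)} + 90 \left(-393\right) = \frac{1}{2 \cdot 331} - 35370 = \frac{1}{2} \cdot \frac{1}{331} - 35370 = \frac{1}{662} - 35370 = - \frac{23414939}{662}$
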